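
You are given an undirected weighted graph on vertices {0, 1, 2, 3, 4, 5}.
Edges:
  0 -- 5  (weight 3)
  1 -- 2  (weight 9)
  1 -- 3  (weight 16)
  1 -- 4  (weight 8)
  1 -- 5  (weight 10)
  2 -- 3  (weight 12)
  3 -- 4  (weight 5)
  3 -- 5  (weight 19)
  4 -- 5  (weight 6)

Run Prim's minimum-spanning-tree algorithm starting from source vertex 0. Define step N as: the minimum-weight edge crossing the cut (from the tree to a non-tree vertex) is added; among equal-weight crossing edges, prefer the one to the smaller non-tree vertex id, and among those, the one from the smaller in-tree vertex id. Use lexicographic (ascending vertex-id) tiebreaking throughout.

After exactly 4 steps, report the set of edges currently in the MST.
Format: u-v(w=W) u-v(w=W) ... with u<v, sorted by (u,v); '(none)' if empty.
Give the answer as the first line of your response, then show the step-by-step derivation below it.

0-5(w=3) 1-4(w=8) 3-4(w=5) 4-5(w=6)

step 1: add edge 0-5 (w=3); MST = {0-5(w=3)}
step 2: add edge 4-5 (w=6); MST = {0-5(w=3) 4-5(w=6)}
step 3: add edge 3-4 (w=5); MST = {0-5(w=3) 3-4(w=5) 4-5(w=6)}
step 4: add edge 1-4 (w=8); MST = {0-5(w=3) 1-4(w=8) 3-4(w=5) 4-5(w=6)}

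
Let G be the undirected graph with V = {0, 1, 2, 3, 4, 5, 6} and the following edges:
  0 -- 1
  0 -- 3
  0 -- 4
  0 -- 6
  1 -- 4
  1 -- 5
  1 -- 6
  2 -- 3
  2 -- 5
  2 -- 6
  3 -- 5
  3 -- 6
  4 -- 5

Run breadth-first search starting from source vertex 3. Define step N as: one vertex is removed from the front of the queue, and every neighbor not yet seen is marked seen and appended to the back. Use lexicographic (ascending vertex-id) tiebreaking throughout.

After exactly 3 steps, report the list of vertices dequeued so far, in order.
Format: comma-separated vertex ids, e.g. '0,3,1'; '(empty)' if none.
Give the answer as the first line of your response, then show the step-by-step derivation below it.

3,0,2

step 1: dequeue 3; queue=[0,2,5,6]; order=3
step 2: dequeue 0; queue=[2,5,6,1,4]; order=3,0
step 3: dequeue 2; queue=[5,6,1,4]; order=3,0,2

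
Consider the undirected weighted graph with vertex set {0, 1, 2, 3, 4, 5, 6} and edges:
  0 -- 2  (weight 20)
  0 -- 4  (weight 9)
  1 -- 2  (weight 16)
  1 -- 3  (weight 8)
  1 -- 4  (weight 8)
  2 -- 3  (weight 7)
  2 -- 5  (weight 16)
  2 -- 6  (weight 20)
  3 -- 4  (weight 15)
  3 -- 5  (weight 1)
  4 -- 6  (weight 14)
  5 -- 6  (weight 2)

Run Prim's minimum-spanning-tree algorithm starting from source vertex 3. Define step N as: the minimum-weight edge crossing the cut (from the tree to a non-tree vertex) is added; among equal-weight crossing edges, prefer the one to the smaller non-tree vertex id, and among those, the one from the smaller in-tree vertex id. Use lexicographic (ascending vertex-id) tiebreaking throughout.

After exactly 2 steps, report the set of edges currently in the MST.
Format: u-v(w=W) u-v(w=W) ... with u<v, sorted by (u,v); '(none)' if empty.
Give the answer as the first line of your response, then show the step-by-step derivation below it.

3-5(w=1) 5-6(w=2)

step 1: add edge 3-5 (w=1); MST = {3-5(w=1)}
step 2: add edge 5-6 (w=2); MST = {3-5(w=1) 5-6(w=2)}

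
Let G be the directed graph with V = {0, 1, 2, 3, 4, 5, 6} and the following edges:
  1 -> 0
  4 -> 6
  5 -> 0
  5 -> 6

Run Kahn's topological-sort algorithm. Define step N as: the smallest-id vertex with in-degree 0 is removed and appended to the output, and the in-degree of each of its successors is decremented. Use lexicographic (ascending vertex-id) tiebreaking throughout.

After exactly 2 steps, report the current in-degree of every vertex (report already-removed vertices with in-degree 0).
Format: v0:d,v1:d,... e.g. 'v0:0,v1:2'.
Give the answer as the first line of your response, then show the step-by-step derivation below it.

v0:1,v1:0,v2:0,v3:0,v4:0,v5:0,v6:2

step 1: output 1; order=[1]; indeg=(1,0,0,0,0,0,2)
step 2: output 2; order=[1,2]; indeg=(1,0,0,0,0,0,2)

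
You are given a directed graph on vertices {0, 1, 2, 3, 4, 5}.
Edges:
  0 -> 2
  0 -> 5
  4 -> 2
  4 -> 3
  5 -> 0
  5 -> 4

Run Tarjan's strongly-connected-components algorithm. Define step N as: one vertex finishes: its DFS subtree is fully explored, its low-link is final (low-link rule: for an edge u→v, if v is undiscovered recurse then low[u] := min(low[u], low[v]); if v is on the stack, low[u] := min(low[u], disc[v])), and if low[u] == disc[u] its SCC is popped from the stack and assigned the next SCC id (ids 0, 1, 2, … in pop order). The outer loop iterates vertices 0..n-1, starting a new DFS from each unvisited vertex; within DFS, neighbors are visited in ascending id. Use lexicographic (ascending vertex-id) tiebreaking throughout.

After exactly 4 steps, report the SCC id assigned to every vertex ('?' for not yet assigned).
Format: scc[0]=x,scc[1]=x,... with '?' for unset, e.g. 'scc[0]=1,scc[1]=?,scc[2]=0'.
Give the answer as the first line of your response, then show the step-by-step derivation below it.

scc[0]=?,scc[1]=?,scc[2]=0,scc[3]=1,scc[4]=2,scc[5]=?

step 1: low=(low[0]=0,low[1]=?,low[2]=1,low[3]=?,low[4]=?,low[5]=?); scc=(scc[0]=?,scc[1]=?,scc[2]=0,scc[3]=?,scc[4]=?,scc[5]=?)
step 2: low=(low[0]=0,low[1]=?,low[2]=1,low[3]=4,low[4]=3,low[5]=0); scc=(scc[0]=?,scc[1]=?,scc[2]=0,scc[3]=1,scc[4]=?,scc[5]=?)
step 3: low=(low[0]=0,low[1]=?,low[2]=1,low[3]=4,low[4]=3,low[5]=0); scc=(scc[0]=?,scc[1]=?,scc[2]=0,scc[3]=1,scc[4]=2,scc[5]=?)
step 4: low=(low[0]=0,low[1]=?,low[2]=1,low[3]=4,low[4]=3,low[5]=0); scc=(scc[0]=?,scc[1]=?,scc[2]=0,scc[3]=1,scc[4]=2,scc[5]=?)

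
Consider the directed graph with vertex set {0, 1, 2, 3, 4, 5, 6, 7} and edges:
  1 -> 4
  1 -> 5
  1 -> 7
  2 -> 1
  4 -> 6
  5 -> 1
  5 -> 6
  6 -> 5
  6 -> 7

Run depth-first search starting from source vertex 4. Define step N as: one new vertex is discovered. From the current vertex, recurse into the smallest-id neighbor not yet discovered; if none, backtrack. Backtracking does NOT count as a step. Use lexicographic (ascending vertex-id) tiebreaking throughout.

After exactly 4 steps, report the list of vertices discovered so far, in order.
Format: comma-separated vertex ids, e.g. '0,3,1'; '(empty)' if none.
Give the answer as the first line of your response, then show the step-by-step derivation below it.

4,6,5,1

step 1: discover 4; path=4; order=4
step 2: discover 6; path=4>6; order=4,6
step 3: discover 5; path=4>6>5; order=4,6,5
step 4: discover 1; path=4>6>5>1; order=4,6,5,1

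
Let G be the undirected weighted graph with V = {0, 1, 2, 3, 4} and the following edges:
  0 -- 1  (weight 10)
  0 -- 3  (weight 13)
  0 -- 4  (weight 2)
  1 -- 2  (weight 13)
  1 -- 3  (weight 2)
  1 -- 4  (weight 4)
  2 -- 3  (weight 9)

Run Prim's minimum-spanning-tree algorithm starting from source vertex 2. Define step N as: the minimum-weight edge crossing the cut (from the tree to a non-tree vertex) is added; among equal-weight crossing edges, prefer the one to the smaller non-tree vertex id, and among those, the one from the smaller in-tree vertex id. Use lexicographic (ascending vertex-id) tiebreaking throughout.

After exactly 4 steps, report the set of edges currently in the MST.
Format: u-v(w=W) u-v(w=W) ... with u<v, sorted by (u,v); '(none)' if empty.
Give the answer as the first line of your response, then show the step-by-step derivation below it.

0-4(w=2) 1-3(w=2) 1-4(w=4) 2-3(w=9)

step 1: add edge 2-3 (w=9); MST = {2-3(w=9)}
step 2: add edge 1-3 (w=2); MST = {1-3(w=2) 2-3(w=9)}
step 3: add edge 1-4 (w=4); MST = {1-3(w=2) 1-4(w=4) 2-3(w=9)}
step 4: add edge 0-4 (w=2); MST = {0-4(w=2) 1-3(w=2) 1-4(w=4) 2-3(w=9)}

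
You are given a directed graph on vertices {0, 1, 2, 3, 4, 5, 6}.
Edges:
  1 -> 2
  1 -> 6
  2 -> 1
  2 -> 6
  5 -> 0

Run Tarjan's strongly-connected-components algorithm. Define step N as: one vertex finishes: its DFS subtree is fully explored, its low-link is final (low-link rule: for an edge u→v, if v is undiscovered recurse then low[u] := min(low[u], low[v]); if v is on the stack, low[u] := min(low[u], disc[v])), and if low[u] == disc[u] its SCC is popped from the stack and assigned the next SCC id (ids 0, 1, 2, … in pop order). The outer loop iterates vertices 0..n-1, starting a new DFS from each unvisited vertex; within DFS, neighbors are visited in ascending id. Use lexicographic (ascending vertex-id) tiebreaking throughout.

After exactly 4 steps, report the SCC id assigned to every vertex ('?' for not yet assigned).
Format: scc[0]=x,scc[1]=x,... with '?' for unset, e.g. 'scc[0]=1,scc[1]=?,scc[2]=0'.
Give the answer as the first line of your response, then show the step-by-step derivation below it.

scc[0]=0,scc[1]=2,scc[2]=2,scc[3]=?,scc[4]=?,scc[5]=?,scc[6]=1

step 1: low=(low[0]=0,low[1]=?,low[2]=?,low[3]=?,low[4]=?,low[5]=?,low[6]=?); scc=(scc[0]=0,scc[1]=?,scc[2]=?,scc[3]=?,scc[4]=?,scc[5]=?,scc[6]=?)
step 2: low=(low[0]=0,low[1]=1,low[2]=1,low[3]=?,low[4]=?,low[5]=?,low[6]=3); scc=(scc[0]=0,scc[1]=?,scc[2]=?,scc[3]=?,scc[4]=?,scc[5]=?,scc[6]=1)
step 3: low=(low[0]=0,low[1]=1,low[2]=1,low[3]=?,low[4]=?,low[5]=?,low[6]=3); scc=(scc[0]=0,scc[1]=?,scc[2]=?,scc[3]=?,scc[4]=?,scc[5]=?,scc[6]=1)
step 4: low=(low[0]=0,low[1]=1,low[2]=1,low[3]=?,low[4]=?,low[5]=?,low[6]=3); scc=(scc[0]=0,scc[1]=2,scc[2]=2,scc[3]=?,scc[4]=?,scc[5]=?,scc[6]=1)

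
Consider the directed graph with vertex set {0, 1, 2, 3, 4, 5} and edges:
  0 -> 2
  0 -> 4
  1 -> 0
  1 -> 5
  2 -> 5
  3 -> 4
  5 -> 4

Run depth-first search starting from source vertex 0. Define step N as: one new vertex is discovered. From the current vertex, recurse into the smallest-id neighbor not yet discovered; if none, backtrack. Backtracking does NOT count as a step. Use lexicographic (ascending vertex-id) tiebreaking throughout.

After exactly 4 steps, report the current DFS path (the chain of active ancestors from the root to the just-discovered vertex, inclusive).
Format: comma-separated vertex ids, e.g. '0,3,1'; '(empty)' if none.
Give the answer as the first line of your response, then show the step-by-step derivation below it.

0,2,5,4

step 1: discover 0; path=0; order=0
step 2: discover 2; path=0>2; order=0,2
step 3: discover 5; path=0>2>5; order=0,2,5
step 4: discover 4; path=0>2>5>4; order=0,2,5,4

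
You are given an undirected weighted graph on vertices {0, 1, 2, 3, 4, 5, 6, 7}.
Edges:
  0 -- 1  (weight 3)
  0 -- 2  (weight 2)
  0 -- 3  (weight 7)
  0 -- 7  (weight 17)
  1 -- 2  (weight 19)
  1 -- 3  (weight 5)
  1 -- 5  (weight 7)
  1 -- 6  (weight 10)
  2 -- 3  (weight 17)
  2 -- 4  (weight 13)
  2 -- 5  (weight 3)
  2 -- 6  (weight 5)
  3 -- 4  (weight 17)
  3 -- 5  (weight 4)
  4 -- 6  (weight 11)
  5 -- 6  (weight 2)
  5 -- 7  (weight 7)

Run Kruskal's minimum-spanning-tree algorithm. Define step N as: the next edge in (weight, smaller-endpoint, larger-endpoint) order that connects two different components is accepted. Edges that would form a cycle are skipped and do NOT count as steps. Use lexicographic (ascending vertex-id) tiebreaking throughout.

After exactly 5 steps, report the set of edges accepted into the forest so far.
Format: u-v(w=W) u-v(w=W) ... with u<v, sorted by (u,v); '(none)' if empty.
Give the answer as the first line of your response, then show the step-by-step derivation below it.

0-1(w=3) 0-2(w=2) 2-5(w=3) 3-5(w=4) 5-6(w=2)

step 1: add edge 0-2 (w=2); MST = {0-2(w=2)}
step 2: add edge 5-6 (w=2); MST = {0-2(w=2) 5-6(w=2)}
step 3: add edge 0-1 (w=3); MST = {0-1(w=3) 0-2(w=2) 5-6(w=2)}
step 4: add edge 2-5 (w=3); MST = {0-1(w=3) 0-2(w=2) 2-5(w=3) 5-6(w=2)}
step 5: add edge 3-5 (w=4); MST = {0-1(w=3) 0-2(w=2) 2-5(w=3) 3-5(w=4) 5-6(w=2)}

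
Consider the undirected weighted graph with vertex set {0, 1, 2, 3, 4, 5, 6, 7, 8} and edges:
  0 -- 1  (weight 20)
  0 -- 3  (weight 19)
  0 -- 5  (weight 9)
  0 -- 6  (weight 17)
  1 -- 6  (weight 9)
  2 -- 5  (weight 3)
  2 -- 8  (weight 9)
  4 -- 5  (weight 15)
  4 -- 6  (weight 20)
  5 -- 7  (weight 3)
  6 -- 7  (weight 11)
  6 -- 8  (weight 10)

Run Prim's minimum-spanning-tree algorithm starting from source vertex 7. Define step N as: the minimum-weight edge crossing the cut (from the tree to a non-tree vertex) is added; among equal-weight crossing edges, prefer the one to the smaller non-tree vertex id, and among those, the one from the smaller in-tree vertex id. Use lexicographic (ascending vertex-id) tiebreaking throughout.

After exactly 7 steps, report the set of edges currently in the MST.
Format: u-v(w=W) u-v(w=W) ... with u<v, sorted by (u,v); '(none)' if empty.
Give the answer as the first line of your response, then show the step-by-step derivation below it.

0-5(w=9) 1-6(w=9) 2-5(w=3) 2-8(w=9) 4-5(w=15) 5-7(w=3) 6-8(w=10)

step 1: add edge 5-7 (w=3); MST = {5-7(w=3)}
step 2: add edge 2-5 (w=3); MST = {2-5(w=3) 5-7(w=3)}
step 3: add edge 0-5 (w=9); MST = {0-5(w=9) 2-5(w=3) 5-7(w=3)}
step 4: add edge 2-8 (w=9); MST = {0-5(w=9) 2-5(w=3) 2-8(w=9) 5-7(w=3)}
step 5: add edge 6-8 (w=10); MST = {0-5(w=9) 2-5(w=3) 2-8(w=9) 5-7(w=3) 6-8(w=10)}
step 6: add edge 1-6 (w=9); MST = {0-5(w=9) 1-6(w=9) 2-5(w=3) 2-8(w=9) 5-7(w=3) 6-8(w=10)}
step 7: add edge 4-5 (w=15); MST = {0-5(w=9) 1-6(w=9) 2-5(w=3) 2-8(w=9) 4-5(w=15) 5-7(w=3) 6-8(w=10)}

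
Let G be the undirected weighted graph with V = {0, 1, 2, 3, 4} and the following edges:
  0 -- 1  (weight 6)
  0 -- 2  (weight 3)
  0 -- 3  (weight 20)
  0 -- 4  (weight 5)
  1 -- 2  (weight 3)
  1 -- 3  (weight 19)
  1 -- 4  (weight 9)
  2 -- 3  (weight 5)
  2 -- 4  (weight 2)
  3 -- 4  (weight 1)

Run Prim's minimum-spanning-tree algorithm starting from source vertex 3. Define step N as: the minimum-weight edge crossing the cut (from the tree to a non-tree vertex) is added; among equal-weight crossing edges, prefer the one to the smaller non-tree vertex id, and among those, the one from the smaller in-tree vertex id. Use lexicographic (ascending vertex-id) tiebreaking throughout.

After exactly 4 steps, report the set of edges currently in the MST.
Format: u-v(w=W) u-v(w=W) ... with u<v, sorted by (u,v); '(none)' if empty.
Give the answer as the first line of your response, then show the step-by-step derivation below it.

0-2(w=3) 1-2(w=3) 2-4(w=2) 3-4(w=1)

step 1: add edge 3-4 (w=1); MST = {3-4(w=1)}
step 2: add edge 2-4 (w=2); MST = {2-4(w=2) 3-4(w=1)}
step 3: add edge 0-2 (w=3); MST = {0-2(w=3) 2-4(w=2) 3-4(w=1)}
step 4: add edge 1-2 (w=3); MST = {0-2(w=3) 1-2(w=3) 2-4(w=2) 3-4(w=1)}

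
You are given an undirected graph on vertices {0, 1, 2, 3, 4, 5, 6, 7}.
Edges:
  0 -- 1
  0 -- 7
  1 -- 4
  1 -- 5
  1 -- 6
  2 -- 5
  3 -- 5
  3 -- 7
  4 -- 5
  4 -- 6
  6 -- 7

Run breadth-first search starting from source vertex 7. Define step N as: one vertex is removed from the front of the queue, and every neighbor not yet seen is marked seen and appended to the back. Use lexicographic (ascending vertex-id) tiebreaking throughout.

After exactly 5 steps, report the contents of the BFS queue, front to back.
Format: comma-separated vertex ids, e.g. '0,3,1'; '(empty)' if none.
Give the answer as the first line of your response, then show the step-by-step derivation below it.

5,4

step 1: dequeue 7; queue=[0,3,6]; order=7
step 2: dequeue 0; queue=[3,6,1]; order=7,0
step 3: dequeue 3; queue=[6,1,5]; order=7,0,3
step 4: dequeue 6; queue=[1,5,4]; order=7,0,3,6
step 5: dequeue 1; queue=[5,4]; order=7,0,3,6,1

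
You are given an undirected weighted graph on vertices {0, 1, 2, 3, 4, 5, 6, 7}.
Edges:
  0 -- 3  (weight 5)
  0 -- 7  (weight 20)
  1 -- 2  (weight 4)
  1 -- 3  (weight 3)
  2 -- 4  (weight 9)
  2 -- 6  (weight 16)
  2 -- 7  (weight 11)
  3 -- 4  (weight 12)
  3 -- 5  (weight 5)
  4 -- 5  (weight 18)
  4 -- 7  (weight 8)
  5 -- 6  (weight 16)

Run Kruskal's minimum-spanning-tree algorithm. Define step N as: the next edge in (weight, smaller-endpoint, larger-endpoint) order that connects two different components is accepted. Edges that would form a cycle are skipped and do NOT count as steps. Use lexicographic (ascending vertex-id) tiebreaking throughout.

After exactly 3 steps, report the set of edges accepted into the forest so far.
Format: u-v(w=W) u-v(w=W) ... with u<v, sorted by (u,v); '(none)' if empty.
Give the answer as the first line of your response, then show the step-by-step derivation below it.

0-3(w=5) 1-2(w=4) 1-3(w=3)

step 1: add edge 1-3 (w=3); MST = {1-3(w=3)}
step 2: add edge 1-2 (w=4); MST = {1-2(w=4) 1-3(w=3)}
step 3: add edge 0-3 (w=5); MST = {0-3(w=5) 1-2(w=4) 1-3(w=3)}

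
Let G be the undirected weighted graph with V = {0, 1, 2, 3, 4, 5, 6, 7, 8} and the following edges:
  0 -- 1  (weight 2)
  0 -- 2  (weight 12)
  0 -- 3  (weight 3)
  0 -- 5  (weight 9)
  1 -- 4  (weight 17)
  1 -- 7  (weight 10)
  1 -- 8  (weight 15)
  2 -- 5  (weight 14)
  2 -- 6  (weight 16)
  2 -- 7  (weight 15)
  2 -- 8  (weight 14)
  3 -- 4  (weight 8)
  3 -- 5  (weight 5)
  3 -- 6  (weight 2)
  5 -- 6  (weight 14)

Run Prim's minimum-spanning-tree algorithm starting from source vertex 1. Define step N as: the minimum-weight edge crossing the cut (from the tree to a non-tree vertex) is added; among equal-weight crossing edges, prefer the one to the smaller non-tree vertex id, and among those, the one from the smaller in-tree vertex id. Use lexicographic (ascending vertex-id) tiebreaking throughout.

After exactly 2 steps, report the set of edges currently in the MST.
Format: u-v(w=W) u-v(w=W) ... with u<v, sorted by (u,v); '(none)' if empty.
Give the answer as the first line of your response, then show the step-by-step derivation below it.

0-1(w=2) 0-3(w=3)

step 1: add edge 0-1 (w=2); MST = {0-1(w=2)}
step 2: add edge 0-3 (w=3); MST = {0-1(w=2) 0-3(w=3)}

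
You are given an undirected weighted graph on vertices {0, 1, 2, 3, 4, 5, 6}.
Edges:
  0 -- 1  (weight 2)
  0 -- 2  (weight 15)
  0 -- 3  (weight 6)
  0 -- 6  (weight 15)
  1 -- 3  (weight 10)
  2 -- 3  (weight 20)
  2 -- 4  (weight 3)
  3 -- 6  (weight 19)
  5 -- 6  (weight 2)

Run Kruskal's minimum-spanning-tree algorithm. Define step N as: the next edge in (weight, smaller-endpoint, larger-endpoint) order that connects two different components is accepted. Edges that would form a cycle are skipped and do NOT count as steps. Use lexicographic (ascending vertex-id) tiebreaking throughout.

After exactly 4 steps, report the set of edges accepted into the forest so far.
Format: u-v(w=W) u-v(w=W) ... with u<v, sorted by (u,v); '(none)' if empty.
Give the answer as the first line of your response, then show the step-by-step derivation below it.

0-1(w=2) 0-3(w=6) 2-4(w=3) 5-6(w=2)

step 1: add edge 0-1 (w=2); MST = {0-1(w=2)}
step 2: add edge 5-6 (w=2); MST = {0-1(w=2) 5-6(w=2)}
step 3: add edge 2-4 (w=3); MST = {0-1(w=2) 2-4(w=3) 5-6(w=2)}
step 4: add edge 0-3 (w=6); MST = {0-1(w=2) 0-3(w=6) 2-4(w=3) 5-6(w=2)}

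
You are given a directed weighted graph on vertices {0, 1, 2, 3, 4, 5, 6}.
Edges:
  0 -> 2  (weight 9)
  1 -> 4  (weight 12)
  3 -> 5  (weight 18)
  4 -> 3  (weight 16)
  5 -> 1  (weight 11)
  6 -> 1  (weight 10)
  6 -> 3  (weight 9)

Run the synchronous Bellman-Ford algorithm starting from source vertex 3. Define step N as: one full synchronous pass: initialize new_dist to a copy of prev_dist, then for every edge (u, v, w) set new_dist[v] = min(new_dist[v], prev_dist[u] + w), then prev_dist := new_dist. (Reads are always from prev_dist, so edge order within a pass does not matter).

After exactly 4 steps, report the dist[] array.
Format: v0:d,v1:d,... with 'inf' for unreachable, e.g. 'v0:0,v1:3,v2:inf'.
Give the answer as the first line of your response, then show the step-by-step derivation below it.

v0:inf,v1:29,v2:inf,v3:0,v4:41,v5:18,v6:inf

step 1: dist = v0:inf,v1:inf,v2:inf,v3:0,v4:inf,v5:18,v6:inf
step 2: dist = v0:inf,v1:29,v2:inf,v3:0,v4:inf,v5:18,v6:inf
step 3: dist = v0:inf,v1:29,v2:inf,v3:0,v4:41,v5:18,v6:inf
step 4: dist = v0:inf,v1:29,v2:inf,v3:0,v4:41,v5:18,v6:inf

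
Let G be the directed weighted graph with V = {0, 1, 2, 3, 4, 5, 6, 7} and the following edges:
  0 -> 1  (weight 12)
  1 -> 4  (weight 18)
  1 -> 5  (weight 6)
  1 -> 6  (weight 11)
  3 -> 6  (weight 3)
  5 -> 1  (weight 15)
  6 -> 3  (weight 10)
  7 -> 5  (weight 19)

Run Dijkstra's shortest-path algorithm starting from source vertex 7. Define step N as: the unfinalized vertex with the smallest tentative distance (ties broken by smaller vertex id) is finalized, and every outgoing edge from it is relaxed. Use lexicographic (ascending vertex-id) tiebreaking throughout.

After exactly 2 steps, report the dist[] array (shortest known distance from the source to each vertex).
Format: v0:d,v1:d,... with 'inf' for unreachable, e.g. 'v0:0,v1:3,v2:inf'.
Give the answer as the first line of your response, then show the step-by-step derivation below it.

v0:inf,v1:34,v2:inf,v3:inf,v4:inf,v5:19,v6:inf,v7:0

step 1: dist = v0:inf,v1:inf,v2:inf,v3:inf,v4:inf,v5:19,v6:inf,v7:0
step 2: dist = v0:inf,v1:34,v2:inf,v3:inf,v4:inf,v5:19,v6:inf,v7:0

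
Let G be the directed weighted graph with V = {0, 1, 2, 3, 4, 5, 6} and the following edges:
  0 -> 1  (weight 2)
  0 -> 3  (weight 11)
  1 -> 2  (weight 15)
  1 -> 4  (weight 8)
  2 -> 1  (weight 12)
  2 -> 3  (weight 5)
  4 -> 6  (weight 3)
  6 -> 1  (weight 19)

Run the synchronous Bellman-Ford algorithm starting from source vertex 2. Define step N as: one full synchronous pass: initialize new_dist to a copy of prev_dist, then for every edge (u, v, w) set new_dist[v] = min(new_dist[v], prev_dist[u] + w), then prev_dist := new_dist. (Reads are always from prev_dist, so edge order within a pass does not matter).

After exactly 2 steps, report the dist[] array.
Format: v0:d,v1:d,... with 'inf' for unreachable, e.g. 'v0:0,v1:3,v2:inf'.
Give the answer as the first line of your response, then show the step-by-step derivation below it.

v0:inf,v1:12,v2:0,v3:5,v4:20,v5:inf,v6:inf

step 1: dist = v0:inf,v1:12,v2:0,v3:5,v4:inf,v5:inf,v6:inf
step 2: dist = v0:inf,v1:12,v2:0,v3:5,v4:20,v5:inf,v6:inf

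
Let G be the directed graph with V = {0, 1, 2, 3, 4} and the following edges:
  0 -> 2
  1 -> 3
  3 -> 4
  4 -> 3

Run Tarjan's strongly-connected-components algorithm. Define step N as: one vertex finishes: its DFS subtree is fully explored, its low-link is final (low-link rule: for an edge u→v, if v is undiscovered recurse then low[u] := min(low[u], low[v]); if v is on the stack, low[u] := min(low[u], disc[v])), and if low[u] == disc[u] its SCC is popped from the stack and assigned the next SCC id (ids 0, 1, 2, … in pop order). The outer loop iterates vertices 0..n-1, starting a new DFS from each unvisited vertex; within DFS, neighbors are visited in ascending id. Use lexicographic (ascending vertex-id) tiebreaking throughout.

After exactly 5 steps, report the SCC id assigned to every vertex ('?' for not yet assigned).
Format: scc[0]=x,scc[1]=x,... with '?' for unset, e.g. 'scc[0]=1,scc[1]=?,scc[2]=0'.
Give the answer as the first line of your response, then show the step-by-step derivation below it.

scc[0]=1,scc[1]=3,scc[2]=0,scc[3]=2,scc[4]=2

step 1: low=(low[0]=0,low[1]=?,low[2]=1,low[3]=?,low[4]=?); scc=(scc[0]=?,scc[1]=?,scc[2]=0,scc[3]=?,scc[4]=?)
step 2: low=(low[0]=0,low[1]=?,low[2]=1,low[3]=?,low[4]=?); scc=(scc[0]=1,scc[1]=?,scc[2]=0,scc[3]=?,scc[4]=?)
step 3: low=(low[0]=0,low[1]=2,low[2]=1,low[3]=3,low[4]=3); scc=(scc[0]=1,scc[1]=?,scc[2]=0,scc[3]=?,scc[4]=?)
step 4: low=(low[0]=0,low[1]=2,low[2]=1,low[3]=3,low[4]=3); scc=(scc[0]=1,scc[1]=?,scc[2]=0,scc[3]=2,scc[4]=2)
step 5: low=(low[0]=0,low[1]=2,low[2]=1,low[3]=3,low[4]=3); scc=(scc[0]=1,scc[1]=3,scc[2]=0,scc[3]=2,scc[4]=2)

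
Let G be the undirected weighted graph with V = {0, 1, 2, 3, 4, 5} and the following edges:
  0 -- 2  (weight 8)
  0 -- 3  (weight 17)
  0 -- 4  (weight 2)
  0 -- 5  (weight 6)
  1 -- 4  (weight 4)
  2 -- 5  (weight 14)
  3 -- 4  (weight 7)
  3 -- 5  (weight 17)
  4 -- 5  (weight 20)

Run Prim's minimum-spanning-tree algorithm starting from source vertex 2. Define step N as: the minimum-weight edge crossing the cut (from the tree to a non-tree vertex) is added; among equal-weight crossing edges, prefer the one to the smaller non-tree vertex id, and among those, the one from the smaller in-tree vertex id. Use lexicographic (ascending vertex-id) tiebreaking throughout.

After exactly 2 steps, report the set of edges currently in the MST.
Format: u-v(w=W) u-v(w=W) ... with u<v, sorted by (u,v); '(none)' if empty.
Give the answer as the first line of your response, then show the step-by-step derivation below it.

0-2(w=8) 0-4(w=2)

step 1: add edge 0-2 (w=8); MST = {0-2(w=8)}
step 2: add edge 0-4 (w=2); MST = {0-2(w=8) 0-4(w=2)}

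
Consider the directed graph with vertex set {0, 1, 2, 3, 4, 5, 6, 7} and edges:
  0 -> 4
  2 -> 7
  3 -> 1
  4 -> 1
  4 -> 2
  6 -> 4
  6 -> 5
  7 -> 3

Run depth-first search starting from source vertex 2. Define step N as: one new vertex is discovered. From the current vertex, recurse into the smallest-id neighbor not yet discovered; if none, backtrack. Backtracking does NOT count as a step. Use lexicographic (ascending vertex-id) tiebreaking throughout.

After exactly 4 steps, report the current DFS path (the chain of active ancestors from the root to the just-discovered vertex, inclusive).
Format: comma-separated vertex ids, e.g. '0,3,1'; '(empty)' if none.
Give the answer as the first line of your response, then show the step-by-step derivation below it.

2,7,3,1

step 1: discover 2; path=2; order=2
step 2: discover 7; path=2>7; order=2,7
step 3: discover 3; path=2>7>3; order=2,7,3
step 4: discover 1; path=2>7>3>1; order=2,7,3,1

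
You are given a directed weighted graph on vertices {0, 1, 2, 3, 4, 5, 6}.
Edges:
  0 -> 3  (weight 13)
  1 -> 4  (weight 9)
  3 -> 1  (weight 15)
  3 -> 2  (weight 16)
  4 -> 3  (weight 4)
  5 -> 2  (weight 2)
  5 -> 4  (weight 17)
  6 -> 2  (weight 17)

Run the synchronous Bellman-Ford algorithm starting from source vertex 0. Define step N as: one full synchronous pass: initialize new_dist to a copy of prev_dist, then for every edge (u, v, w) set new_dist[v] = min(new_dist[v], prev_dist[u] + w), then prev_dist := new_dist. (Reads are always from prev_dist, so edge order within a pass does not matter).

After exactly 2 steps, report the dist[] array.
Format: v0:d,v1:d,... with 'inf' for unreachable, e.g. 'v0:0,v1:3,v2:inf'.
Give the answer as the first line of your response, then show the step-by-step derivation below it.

v0:0,v1:28,v2:29,v3:13,v4:inf,v5:inf,v6:inf

step 1: dist = v0:0,v1:inf,v2:inf,v3:13,v4:inf,v5:inf,v6:inf
step 2: dist = v0:0,v1:28,v2:29,v3:13,v4:inf,v5:inf,v6:inf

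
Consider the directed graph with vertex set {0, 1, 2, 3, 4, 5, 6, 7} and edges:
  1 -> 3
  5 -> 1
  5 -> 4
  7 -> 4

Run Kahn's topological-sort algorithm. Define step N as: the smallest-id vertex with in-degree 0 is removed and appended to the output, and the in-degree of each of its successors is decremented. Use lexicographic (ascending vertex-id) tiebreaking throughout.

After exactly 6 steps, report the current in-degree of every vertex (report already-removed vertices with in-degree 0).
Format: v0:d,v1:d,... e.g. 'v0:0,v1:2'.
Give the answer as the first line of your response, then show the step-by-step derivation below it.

v0:0,v1:0,v2:0,v3:0,v4:1,v5:0,v6:0,v7:0

step 1: output 0; order=[0]; indeg=(0,1,0,1,2,0,0,0)
step 2: output 2; order=[0,2]; indeg=(0,1,0,1,2,0,0,0)
step 3: output 5; order=[0,2,5]; indeg=(0,0,0,1,1,0,0,0)
step 4: output 1; order=[0,2,5,1]; indeg=(0,0,0,0,1,0,0,0)
step 5: output 3; order=[0,2,5,1,3]; indeg=(0,0,0,0,1,0,0,0)
step 6: output 6; order=[0,2,5,1,3,6]; indeg=(0,0,0,0,1,0,0,0)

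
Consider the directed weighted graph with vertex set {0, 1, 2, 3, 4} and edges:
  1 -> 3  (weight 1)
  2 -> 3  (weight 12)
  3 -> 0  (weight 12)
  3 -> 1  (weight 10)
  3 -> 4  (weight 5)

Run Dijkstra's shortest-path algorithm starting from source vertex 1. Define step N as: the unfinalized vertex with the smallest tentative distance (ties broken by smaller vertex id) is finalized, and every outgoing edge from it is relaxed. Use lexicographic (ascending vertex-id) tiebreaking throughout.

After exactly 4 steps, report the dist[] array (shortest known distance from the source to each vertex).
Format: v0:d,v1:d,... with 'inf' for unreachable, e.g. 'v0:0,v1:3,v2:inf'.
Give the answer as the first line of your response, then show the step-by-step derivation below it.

v0:13,v1:0,v2:inf,v3:1,v4:6

step 1: dist = v0:inf,v1:0,v2:inf,v3:1,v4:inf
step 2: dist = v0:13,v1:0,v2:inf,v3:1,v4:6
step 3: dist = v0:13,v1:0,v2:inf,v3:1,v4:6
step 4: dist = v0:13,v1:0,v2:inf,v3:1,v4:6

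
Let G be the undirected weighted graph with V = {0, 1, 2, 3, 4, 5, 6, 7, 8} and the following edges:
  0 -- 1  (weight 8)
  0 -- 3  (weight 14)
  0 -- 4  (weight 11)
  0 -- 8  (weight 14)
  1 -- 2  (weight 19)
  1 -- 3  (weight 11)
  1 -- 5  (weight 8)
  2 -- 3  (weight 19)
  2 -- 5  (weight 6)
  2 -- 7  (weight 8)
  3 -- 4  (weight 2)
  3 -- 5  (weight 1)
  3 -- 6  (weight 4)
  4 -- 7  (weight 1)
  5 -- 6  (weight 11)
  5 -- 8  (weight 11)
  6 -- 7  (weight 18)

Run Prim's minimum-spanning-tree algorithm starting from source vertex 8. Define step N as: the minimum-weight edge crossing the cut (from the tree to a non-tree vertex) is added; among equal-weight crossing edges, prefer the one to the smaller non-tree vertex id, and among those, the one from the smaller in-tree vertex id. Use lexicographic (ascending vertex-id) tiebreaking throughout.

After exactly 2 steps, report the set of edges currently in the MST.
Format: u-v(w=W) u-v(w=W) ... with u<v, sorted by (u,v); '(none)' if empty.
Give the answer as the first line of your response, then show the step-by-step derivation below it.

3-5(w=1) 5-8(w=11)

step 1: add edge 5-8 (w=11); MST = {5-8(w=11)}
step 2: add edge 3-5 (w=1); MST = {3-5(w=1) 5-8(w=11)}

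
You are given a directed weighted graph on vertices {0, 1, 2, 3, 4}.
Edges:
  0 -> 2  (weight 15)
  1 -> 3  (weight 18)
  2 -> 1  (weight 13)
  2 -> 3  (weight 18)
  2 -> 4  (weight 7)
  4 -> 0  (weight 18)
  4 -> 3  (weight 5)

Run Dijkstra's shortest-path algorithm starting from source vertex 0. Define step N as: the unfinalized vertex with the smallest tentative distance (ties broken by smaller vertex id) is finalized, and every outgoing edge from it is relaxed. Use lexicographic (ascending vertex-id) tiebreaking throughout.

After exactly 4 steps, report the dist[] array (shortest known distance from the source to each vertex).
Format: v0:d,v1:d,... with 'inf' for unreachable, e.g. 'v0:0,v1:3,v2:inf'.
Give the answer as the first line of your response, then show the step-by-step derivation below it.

v0:0,v1:28,v2:15,v3:27,v4:22

step 1: dist = v0:0,v1:inf,v2:15,v3:inf,v4:inf
step 2: dist = v0:0,v1:28,v2:15,v3:33,v4:22
step 3: dist = v0:0,v1:28,v2:15,v3:27,v4:22
step 4: dist = v0:0,v1:28,v2:15,v3:27,v4:22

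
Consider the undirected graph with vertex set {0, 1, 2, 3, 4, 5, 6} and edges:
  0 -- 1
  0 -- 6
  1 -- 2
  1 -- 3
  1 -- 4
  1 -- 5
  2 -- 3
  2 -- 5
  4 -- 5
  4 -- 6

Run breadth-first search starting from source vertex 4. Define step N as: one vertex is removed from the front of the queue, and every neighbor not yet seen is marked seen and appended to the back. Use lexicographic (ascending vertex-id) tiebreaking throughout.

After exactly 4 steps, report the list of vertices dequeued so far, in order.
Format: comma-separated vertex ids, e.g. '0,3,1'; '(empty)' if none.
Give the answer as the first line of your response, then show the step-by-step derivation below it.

4,1,5,6

step 1: dequeue 4; queue=[1,5,6]; order=4
step 2: dequeue 1; queue=[5,6,0,2,3]; order=4,1
step 3: dequeue 5; queue=[6,0,2,3]; order=4,1,5
step 4: dequeue 6; queue=[0,2,3]; order=4,1,5,6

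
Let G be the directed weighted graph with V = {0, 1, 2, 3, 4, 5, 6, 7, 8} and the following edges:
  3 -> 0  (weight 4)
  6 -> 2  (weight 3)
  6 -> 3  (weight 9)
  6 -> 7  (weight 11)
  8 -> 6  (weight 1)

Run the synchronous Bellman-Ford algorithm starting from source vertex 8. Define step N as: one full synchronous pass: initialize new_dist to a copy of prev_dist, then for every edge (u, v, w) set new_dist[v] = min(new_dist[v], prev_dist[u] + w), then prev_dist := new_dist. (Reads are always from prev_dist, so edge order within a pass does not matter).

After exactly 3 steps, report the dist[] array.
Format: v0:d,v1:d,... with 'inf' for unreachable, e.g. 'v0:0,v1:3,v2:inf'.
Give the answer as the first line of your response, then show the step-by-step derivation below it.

v0:14,v1:inf,v2:4,v3:10,v4:inf,v5:inf,v6:1,v7:12,v8:0

step 1: dist = v0:inf,v1:inf,v2:inf,v3:inf,v4:inf,v5:inf,v6:1,v7:inf,v8:0
step 2: dist = v0:inf,v1:inf,v2:4,v3:10,v4:inf,v5:inf,v6:1,v7:12,v8:0
step 3: dist = v0:14,v1:inf,v2:4,v3:10,v4:inf,v5:inf,v6:1,v7:12,v8:0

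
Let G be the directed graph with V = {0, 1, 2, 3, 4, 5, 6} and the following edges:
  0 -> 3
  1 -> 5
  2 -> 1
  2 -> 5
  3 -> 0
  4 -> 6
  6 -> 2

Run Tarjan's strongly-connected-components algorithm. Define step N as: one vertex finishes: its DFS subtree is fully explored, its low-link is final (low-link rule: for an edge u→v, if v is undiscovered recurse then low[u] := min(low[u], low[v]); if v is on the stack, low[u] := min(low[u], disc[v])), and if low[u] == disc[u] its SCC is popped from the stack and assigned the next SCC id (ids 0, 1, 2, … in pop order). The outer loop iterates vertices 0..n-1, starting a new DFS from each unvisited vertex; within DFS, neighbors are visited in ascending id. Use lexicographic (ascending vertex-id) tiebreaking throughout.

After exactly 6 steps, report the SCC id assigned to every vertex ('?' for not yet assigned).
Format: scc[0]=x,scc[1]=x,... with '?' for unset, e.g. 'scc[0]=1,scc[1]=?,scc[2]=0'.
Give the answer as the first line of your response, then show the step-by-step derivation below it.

scc[0]=0,scc[1]=2,scc[2]=3,scc[3]=0,scc[4]=?,scc[5]=1,scc[6]=4

step 1: low=(low[0]=0,low[1]=?,low[2]=?,low[3]=0,low[4]=?,low[5]=?,low[6]=?); scc=(scc[0]=?,scc[1]=?,scc[2]=?,scc[3]=?,scc[4]=?,scc[5]=?,scc[6]=?)
step 2: low=(low[0]=0,low[1]=?,low[2]=?,low[3]=0,low[4]=?,low[5]=?,low[6]=?); scc=(scc[0]=0,scc[1]=?,scc[2]=?,scc[3]=0,scc[4]=?,scc[5]=?,scc[6]=?)
step 3: low=(low[0]=0,low[1]=2,low[2]=?,low[3]=0,low[4]=?,low[5]=3,low[6]=?); scc=(scc[0]=0,scc[1]=?,scc[2]=?,scc[3]=0,scc[4]=?,scc[5]=1,scc[6]=?)
step 4: low=(low[0]=0,low[1]=2,low[2]=?,low[3]=0,low[4]=?,low[5]=3,low[6]=?); scc=(scc[0]=0,scc[1]=2,scc[2]=?,scc[3]=0,scc[4]=?,scc[5]=1,scc[6]=?)
step 5: low=(low[0]=0,low[1]=2,low[2]=4,low[3]=0,low[4]=?,low[5]=3,low[6]=?); scc=(scc[0]=0,scc[1]=2,scc[2]=3,scc[3]=0,scc[4]=?,scc[5]=1,scc[6]=?)
step 6: low=(low[0]=0,low[1]=2,low[2]=4,low[3]=0,low[4]=5,low[5]=3,low[6]=6); scc=(scc[0]=0,scc[1]=2,scc[2]=3,scc[3]=0,scc[4]=?,scc[5]=1,scc[6]=4)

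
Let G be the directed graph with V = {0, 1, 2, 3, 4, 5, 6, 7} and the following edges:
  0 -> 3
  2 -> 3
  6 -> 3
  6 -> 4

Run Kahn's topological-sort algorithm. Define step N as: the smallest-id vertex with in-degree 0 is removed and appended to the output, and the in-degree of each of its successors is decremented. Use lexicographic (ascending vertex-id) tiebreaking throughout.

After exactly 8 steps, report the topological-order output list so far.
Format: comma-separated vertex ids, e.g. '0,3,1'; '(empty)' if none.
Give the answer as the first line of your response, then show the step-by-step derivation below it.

0,1,2,5,6,3,4,7

step 1: output 0; order=[0]; indeg=(0,0,0,2,1,0,0,0)
step 2: output 1; order=[0,1]; indeg=(0,0,0,2,1,0,0,0)
step 3: output 2; order=[0,1,2]; indeg=(0,0,0,1,1,0,0,0)
step 4: output 5; order=[0,1,2,5]; indeg=(0,0,0,1,1,0,0,0)
step 5: output 6; order=[0,1,2,5,6]; indeg=(0,0,0,0,0,0,0,0)
step 6: output 3; order=[0,1,2,5,6,3]; indeg=(0,0,0,0,0,0,0,0)
step 7: output 4; order=[0,1,2,5,6,3,4]; indeg=(0,0,0,0,0,0,0,0)
step 8: output 7; order=[0,1,2,5,6,3,4,7]; indeg=(0,0,0,0,0,0,0,0)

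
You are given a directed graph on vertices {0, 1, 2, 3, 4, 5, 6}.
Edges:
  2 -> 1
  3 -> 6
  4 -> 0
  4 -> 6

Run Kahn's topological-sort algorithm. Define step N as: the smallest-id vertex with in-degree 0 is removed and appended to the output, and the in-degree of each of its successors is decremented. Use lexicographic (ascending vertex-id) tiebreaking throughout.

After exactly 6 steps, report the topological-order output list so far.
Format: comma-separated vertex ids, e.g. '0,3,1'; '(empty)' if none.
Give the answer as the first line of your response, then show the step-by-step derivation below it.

2,1,3,4,0,5

step 1: output 2; order=[2]; indeg=(1,0,0,0,0,0,2)
step 2: output 1; order=[2,1]; indeg=(1,0,0,0,0,0,2)
step 3: output 3; order=[2,1,3]; indeg=(1,0,0,0,0,0,1)
step 4: output 4; order=[2,1,3,4]; indeg=(0,0,0,0,0,0,0)
step 5: output 0; order=[2,1,3,4,0]; indeg=(0,0,0,0,0,0,0)
step 6: output 5; order=[2,1,3,4,0,5]; indeg=(0,0,0,0,0,0,0)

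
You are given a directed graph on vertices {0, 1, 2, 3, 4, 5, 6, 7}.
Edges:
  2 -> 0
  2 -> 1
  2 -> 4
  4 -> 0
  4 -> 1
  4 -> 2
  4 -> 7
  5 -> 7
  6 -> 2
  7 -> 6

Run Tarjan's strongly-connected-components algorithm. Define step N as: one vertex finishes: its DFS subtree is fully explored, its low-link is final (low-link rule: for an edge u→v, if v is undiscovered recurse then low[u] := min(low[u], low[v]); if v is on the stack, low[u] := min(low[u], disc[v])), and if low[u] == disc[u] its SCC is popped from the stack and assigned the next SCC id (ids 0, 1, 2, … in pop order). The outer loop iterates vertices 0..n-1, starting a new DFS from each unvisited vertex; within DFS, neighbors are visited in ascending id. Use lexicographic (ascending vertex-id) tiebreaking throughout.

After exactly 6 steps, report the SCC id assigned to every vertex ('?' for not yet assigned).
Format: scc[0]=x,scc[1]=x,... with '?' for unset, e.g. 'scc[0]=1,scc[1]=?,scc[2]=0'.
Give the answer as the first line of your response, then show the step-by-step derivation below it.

scc[0]=0,scc[1]=1,scc[2]=2,scc[3]=?,scc[4]=2,scc[5]=?,scc[6]=2,scc[7]=2

step 1: low=(low[0]=0,low[1]=?,low[2]=?,low[3]=?,low[4]=?,low[5]=?,low[6]=?,low[7]=?); scc=(scc[0]=0,scc[1]=?,scc[2]=?,scc[3]=?,scc[4]=?,scc[5]=?,scc[6]=?,scc[7]=?)
step 2: low=(low[0]=0,low[1]=1,low[2]=?,low[3]=?,low[4]=?,low[5]=?,low[6]=?,low[7]=?); scc=(scc[0]=0,scc[1]=1,scc[2]=?,scc[3]=?,scc[4]=?,scc[5]=?,scc[6]=?,scc[7]=?)
step 3: low=(low[0]=0,low[1]=1,low[2]=2,low[3]=?,low[4]=2,low[5]=?,low[6]=2,low[7]=4); scc=(scc[0]=0,scc[1]=1,scc[2]=?,scc[3]=?,scc[4]=?,scc[5]=?,scc[6]=?,scc[7]=?)
step 4: low=(low[0]=0,low[1]=1,low[2]=2,low[3]=?,low[4]=2,low[5]=?,low[6]=2,low[7]=2); scc=(scc[0]=0,scc[1]=1,scc[2]=?,scc[3]=?,scc[4]=?,scc[5]=?,scc[6]=?,scc[7]=?)
step 5: low=(low[0]=0,low[1]=1,low[2]=2,low[3]=?,low[4]=2,low[5]=?,low[6]=2,low[7]=2); scc=(scc[0]=0,scc[1]=1,scc[2]=?,scc[3]=?,scc[4]=?,scc[5]=?,scc[6]=?,scc[7]=?)
step 6: low=(low[0]=0,low[1]=1,low[2]=2,low[3]=?,low[4]=2,low[5]=?,low[6]=2,low[7]=2); scc=(scc[0]=0,scc[1]=1,scc[2]=2,scc[3]=?,scc[4]=2,scc[5]=?,scc[6]=2,scc[7]=2)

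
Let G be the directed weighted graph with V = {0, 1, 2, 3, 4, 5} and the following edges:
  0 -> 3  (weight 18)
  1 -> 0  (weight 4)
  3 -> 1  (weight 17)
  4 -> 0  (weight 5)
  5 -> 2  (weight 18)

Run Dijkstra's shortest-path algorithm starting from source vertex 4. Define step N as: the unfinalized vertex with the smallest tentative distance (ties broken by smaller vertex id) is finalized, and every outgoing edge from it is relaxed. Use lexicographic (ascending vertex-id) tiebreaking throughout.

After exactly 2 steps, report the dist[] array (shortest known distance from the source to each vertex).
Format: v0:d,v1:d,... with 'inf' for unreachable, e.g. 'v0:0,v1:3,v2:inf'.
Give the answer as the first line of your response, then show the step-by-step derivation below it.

v0:5,v1:inf,v2:inf,v3:23,v4:0,v5:inf

step 1: dist = v0:5,v1:inf,v2:inf,v3:inf,v4:0,v5:inf
step 2: dist = v0:5,v1:inf,v2:inf,v3:23,v4:0,v5:inf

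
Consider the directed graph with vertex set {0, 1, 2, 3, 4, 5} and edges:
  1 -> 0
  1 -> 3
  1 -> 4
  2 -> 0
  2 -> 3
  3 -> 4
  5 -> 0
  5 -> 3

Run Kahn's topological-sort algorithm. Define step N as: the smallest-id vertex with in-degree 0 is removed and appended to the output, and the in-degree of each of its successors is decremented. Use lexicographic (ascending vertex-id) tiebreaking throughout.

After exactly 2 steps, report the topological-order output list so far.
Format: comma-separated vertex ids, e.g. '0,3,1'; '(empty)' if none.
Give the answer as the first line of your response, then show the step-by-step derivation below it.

1,2

step 1: output 1; order=[1]; indeg=(2,0,0,2,1,0)
step 2: output 2; order=[1,2]; indeg=(1,0,0,1,1,0)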